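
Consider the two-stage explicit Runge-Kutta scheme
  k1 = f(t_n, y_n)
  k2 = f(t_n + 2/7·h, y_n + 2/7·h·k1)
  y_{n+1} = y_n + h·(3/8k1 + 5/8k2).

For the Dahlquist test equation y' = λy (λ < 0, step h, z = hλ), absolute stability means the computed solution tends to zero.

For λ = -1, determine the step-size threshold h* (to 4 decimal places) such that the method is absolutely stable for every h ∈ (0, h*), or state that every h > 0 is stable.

(-5.6000,0); λ=-1 ⇒ h* = (28/5)/1 = 5.6000.

On y'=λy, z=hλ:
  k1=λy_n ⇒ h·k1=z·y_n;  k2=λ(1+2/7z)y_n ⇒ h·k2=z(1+2/7z)y_n
  y_{n+1}/y_n = 1 + 3/8z + 5/8z(1+2/7z) = 1 + z + 5/28z²
  R(z) = 1 + z + 5/28z².

Solve |R(x)|<1 on ℝ⁻.
x=-0.81: |R|=0.3072
R=1: x+5/28x²=0 ⇒ x=−28/5=-5.6000; min R=1−1/(4·5/28)=-0.4000>−1
Confirm numerically:
  x=-3.966: |R|=0.15722 <1
  x=-3.128: |R|=0.38079 <1
  x=-2.419: |R|=0.37408 <1
  x=-5.867: |R|=1.27973 >1
  x=-5.850: |R|=1.26116 >1
Stable set (-5.6000, 0).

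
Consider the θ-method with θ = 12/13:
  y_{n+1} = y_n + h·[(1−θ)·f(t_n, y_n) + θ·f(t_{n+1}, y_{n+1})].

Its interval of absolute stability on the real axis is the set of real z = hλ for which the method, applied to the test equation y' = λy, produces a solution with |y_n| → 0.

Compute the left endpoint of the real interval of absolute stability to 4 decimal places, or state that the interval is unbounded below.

With y'=λy (z=hλ):
  y_{n+1} = y_n + z·[1/13·y_n + 12/13·y_{n+1}] ⇒ (1 − 12/13z)y_{n+1} = (1 + 1/13z)y_n
  ⇒ R(z) = (1 + 1/13z)/(1 − 12/13z).

Solve |R(x)|<1 on ℝ⁻.
x=-0.79: |R|=0.5431
x=-2: |R|=0.2973
x=-10: |R|=0.0226
x=-100: |R|=0.0717
θ=12/13≥1/2 ⇒ |1+1/13x|<|1−12/13x| ∀x<0 ⇒ unbounded interval.

(−∞, 0) — no finite endpoint.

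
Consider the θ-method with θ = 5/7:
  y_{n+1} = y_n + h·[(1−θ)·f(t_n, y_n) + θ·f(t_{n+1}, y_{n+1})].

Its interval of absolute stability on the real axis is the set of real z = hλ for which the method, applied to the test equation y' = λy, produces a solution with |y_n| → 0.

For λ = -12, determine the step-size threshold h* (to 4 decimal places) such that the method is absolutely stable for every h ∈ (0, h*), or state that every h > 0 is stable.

Test eqn y'=λy, z=hλ:
  y_{n+1} = y_n + z·[2/7·y_n + 5/7·y_{n+1}] ⇒ (1 − 5/7z)y_{n+1} = (1 + 2/7z)y_n
  R(z) = (1 + 2/7z)/(1 − 5/7z).

Boundary: |R(x)|=1, x<0.
x=-0.33: |R|=0.7329
x=-2: |R|=0.1765
x=-10: |R|=0.2281
x=-100: |R|=0.3807
θ=5/7≥1/2 ⇒ |1+2/7x|<|1−5/7x| ∀x<0 ⇒ stable on all of ℝ⁻.

interval (−∞, 0). Any h>0 works for λ=-12.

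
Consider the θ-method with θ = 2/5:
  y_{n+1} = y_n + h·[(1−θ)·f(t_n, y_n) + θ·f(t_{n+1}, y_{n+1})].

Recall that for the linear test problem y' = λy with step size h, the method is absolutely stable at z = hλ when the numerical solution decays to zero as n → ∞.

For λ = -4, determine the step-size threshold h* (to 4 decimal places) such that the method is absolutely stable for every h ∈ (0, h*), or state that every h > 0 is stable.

(-10.0000,0); λ=-4 ⇒ h* = (10)/4 = 2.5000.

Set f=λy, z=hλ:
  y_{n+1} = y_n + z·[3/5·y_n + 2/5·y_{n+1}] ⇒ (1 − 2/5z)y_{n+1} = (1 + 3/5z)y_n
  ⇒ R(z) = (1 + 3/5z)/(1 − 2/5z).

Need |R(x)|<1, x<0.
x=-1.59: |R|=0.0281
R=−1: 1+3/5x = −1+2/5x ⇒ -1/5x=2 ⇒ x=2/(-1/5)=-10.0000
Confirm numerically:
  x=-7.782: |R|=0.89214 <1
  x=-5.424: |R|=0.71126 <1
  x=-4.643: |R|=0.62502 <1
  x=-10.434: |R|=1.01678 >1
  x=-10.397: |R|=1.01539 >1
  x=-10.208: |R|=1.00818 >1
So |R|<1 on (-10.0000, 0).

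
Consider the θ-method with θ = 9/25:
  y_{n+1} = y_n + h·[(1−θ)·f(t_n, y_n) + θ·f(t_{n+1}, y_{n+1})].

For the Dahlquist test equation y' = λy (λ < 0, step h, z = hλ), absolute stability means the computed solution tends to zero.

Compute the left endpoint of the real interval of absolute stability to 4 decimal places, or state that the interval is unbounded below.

Test eqn y'=λy, z=hλ:
  y_{n+1} = y_n + z·[16/25·y_n + 9/25·y_{n+1}] ⇒ (1 − 9/25z)y_{n+1} = (1 + 16/25z)y_n
  R(z) = (1 + 16/25z)/(1 − 9/25z).

Need |R(x)|<1, x<0.
x=-0.85: |R|=0.3492
R=−1: 1+16/25x = −1+9/25x ⇒ -7/25x=2 ⇒ x=2/(-7/25)=-7.1429
Confirm numerically:
  x=-4.564: |R|=0.72680 <1
  x=-4.440: |R|=0.70874 <1
  x=-3.114: |R|=0.46815 <1
  x=-3.058: |R|=0.45558 <1
  x=-7.633: |R|=1.03662 >1
  x=-7.625: |R|=1.03605 >1
  x=-7.445: |R|=1.02299 >1
Stable set (-7.1429, 0).

z* = -7.1429.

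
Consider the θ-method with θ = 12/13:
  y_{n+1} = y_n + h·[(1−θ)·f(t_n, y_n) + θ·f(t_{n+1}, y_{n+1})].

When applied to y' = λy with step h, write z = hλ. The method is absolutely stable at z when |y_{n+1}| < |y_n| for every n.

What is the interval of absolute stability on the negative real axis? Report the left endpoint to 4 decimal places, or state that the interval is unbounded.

interval (−∞, 0).

Set f=λy, z=hλ:
  y_{n+1} = y_n + z·[1/13·y_n + 12/13·y_{n+1}] ⇒ (1 − 12/13z)y_{n+1} = (1 + 1/13z)y_n
  R(z) = (1 + 1/13z)/(1 − 12/13z).

Solve |R(x)|<1 on ℝ⁻.
x=-0.85: |R|=0.5237
x=-2: |R|=0.2973
x=-10: |R|=0.0226
x=-100: |R|=0.0717
θ=12/13≥1/2 ⇒ |1+1/13x|<|1−12/13x| ∀x<0 ⇒ interval (−∞,0).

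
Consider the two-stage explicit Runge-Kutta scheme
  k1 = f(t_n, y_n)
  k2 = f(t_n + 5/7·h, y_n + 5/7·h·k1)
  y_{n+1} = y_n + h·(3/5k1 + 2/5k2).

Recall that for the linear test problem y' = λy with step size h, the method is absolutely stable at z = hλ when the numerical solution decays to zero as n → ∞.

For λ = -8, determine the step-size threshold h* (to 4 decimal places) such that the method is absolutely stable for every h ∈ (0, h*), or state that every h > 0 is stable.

(-3.5000,0); λ=-8 ⇒ h* = (7/2)/8 = 0.4375.

Set f=λy, z=hλ:
  k1=λy_n ⇒ h·k1=z·y_n;  k2=λ(1+5/7z)y_n ⇒ h·k2=z(1+5/7z)y_n
  y_{n+1}/y_n = 1 + 3/5z + 2/5z(1+5/7z) = 1 + z + 2/7z²
  Hence R(z) = 1 + z + 2/7z².

Boundary: |R(x)|=1, x<0.
x=-0.93: |R|=0.3171
R=1: x+2/7x²=0 ⇒ x=−7/2=-3.5000; min R=1−1/(4·2/7)=0.1250>−1
Confirm numerically:
  x=-2.836: |R|=0.46197 <1
  x=-2.357: |R|=0.23027 <1
  x=-2.341: |R|=0.22479 <1
  x=-2.236: |R|=0.19248 <1
  x=-3.856: |R|=1.39221 >1
  x=-3.807: |R|=1.33393 >1
  x=-3.603: |R|=1.10603 >1
Stable set (-3.5000, 0).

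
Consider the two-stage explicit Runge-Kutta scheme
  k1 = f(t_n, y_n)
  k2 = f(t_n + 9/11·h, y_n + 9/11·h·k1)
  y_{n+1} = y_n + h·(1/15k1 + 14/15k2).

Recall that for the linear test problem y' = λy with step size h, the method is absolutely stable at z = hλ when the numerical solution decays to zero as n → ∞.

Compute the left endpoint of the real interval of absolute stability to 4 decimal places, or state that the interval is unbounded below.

With y'=λy (z=hλ):
  k1=λy_n ⇒ h·k1=z·y_n;  k2=λ(1+9/11z)y_n ⇒ h·k2=z(1+9/11z)y_n
  y_{n+1}/y_n = 1 + 1/15z + 14/15z(1+9/11z) = 1 + z + 42/55z²
  ⇒ R(z) = 1 + z + 42/55z².

Find x<0 with |R(x)|<1.
x=-0.68: |R|=0.6731
R=1: x+42/55x²=0 ⇒ x=−55/42=-1.3095; min R=1−1/(4·42/55)=0.6726>−1
Confirm numerically:
  x=-1.192: |R|=0.89302 <1
  x=-1.149: |R|=0.85915 <1
  x=-1.100: |R|=0.82400 <1
  x=-1.688: |R|=1.48786 >1
  x=-1.522: |R|=1.24695 >1
So |R|<1 on (-1.3095, 0).

z* = -1.3095.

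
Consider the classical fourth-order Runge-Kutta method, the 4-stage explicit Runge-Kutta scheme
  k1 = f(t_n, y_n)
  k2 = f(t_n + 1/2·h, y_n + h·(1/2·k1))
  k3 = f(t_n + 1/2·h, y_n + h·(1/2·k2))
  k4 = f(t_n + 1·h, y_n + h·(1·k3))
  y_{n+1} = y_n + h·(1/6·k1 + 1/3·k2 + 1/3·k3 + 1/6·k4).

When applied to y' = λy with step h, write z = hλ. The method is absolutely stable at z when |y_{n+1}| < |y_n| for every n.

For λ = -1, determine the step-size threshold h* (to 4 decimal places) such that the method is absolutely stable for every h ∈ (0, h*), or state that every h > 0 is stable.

(-2.7853,0); λ=-1 ⇒ h* = 2.7853.

Set f=λy, z=hλ:
  order 4, 4-stage ⇒ R(z)=1+z+z^2/2+z^3/6+z^4/24
  (e.g. R(-1.72)=0.27580, |R|=0.27580)

Solve |R(x)|<1 on ℝ⁻.
x=-1.72: |R|=0.2758
|R(-3.16)|=1.7284 |R(-1.76)|=0.2800 |R(-1.67)|=0.2723
Bisect:
  x_lo=-3.6669 |R|=3.3721  x_hi=-0.3459 |R|=0.7076
  mid=-2.00641 |R|=0.33549 →hi
  mid=-2.83668 |R|=1.08028 →lo
  mid=-2.42155 |R|=0.57650 →hi
  mid=-2.62911 |R|=0.78896 →hi
  mid=-2.73290 |R|=0.92384 →hi
  mid=-2.78479 |R|=0.99924 →hi
  mid=-2.81074 |R|=1.03904 →lo
  mid=-2.79776 |R|=1.01896 →lo
  mid=-2.79128 |R|=1.00906 →lo
  mid=-2.78803 |R|=1.00414 →lo
  ...
  [-2.78540,-2.78520] ⇒ x*=-2.7853
Interval (-2.7853, 0).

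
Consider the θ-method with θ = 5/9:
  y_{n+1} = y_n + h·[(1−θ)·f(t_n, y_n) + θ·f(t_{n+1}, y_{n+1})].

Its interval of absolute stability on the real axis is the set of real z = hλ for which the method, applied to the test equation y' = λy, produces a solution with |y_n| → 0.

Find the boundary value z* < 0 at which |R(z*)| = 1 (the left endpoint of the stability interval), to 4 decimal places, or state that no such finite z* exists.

interval (−∞, 0).

On y'=λy, z=hλ:
  y_{n+1} = y_n + z·[4/9·y_n + 5/9·y_{n+1}] ⇒ (1 − 5/9z)y_{n+1} = (1 + 4/9z)y_n
  R(z) = (1 + 4/9z)/(1 − 5/9z).

Find x<0 with |R(x)|<1.
x=-1.44: |R|=0.2000
x=-2: |R|=0.0526
x=-10: |R|=0.5254
x=-100: |R|=0.7682
θ=5/9≥1/2 ⇒ |1+4/9x|<|1−5/9x| ∀x<0 ⇒ interval (−∞,0).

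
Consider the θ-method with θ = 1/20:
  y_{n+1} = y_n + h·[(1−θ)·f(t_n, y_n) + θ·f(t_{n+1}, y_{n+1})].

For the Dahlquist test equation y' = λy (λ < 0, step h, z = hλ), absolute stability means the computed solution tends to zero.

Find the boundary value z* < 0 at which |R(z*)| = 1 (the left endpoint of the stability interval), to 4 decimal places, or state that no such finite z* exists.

With y'=λy (z=hλ):
  y_{n+1} = y_n + z·[19/20·y_n + 1/20·y_{n+1}] ⇒ (1 − 1/20z)y_{n+1} = (1 + 19/20z)y_n
  Hence R(z) = (1 + 19/20z)/(1 − 1/20z).

Boundary: |R(x)|=1, x<0.
x=-0.85: |R|=0.1847
R=−1: 1+19/20x = −1+1/20x ⇒ -9/10x=2 ⇒ x=2/(-9/10)=-2.2222
Confirm numerically:
  x=-1.918: |R|=0.75016 <1
  x=-1.859: |R|=0.70090 <1
  x=-1.723: |R|=0.58634 <1
  x=-1.446: |R|=0.34850 <1
  x=-2.536: |R|=1.25062 >1
  x=-2.348: |R|=1.10131 >1
So |R|<1 on (-2.2222, 0).

left endpoint -2.2222.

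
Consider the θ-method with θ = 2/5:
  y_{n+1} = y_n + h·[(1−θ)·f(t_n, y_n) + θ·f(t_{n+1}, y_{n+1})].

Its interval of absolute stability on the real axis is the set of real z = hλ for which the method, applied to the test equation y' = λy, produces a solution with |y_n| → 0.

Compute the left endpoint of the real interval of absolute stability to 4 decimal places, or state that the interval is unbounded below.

z* = -10.0000.

With y'=λy (z=hλ):
  y_{n+1} = y_n + z·[3/5·y_n + 2/5·y_{n+1}] ⇒ (1 − 2/5z)y_{n+1} = (1 + 3/5z)y_n
  ⇒ R(z) = (1 + 3/5z)/(1 − 2/5z).

Find x<0 with |R(x)|<1.
x=-0.56: |R|=0.5425
R=−1: 1+3/5x = −1+2/5x ⇒ -1/5x=2 ⇒ x=2/(-1/5)=-10.0000
Confirm numerically:
  x=-9.375: |R|=0.97368 <1
  x=-7.150: |R|=0.85233 <1
  x=-7.125: |R|=0.85065 <1
  x=-6.288: |R|=0.78880 <1
  x=-10.589: |R|=1.02250 >1
  x=-10.141: |R|=1.00558 >1
  x=-10.064: |R|=1.00255 >1
So |R|<1 on (-10.0000, 0).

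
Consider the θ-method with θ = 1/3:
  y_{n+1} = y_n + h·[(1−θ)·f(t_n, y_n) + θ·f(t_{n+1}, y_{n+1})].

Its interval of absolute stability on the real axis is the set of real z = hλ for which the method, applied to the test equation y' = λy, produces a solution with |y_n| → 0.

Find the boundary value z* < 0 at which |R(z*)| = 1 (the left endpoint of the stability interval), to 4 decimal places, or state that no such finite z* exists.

On y'=λy, z=hλ:
  y_{n+1} = y_n + z·[2/3·y_n + 1/3·y_{n+1}] ⇒ (1 − 1/3z)y_{n+1} = (1 + 2/3z)y_n
  so R(z) = (1 + 2/3z)/(1 − 1/3z).

Find x<0 with |R(x)|<1.
x=-1.18: |R|=0.1531
R=−1: 1+2/3x = −1+1/3x ⇒ -1/3x=2 ⇒ x=2/(-1/3)=-6.0000
Confirm numerically:
  x=-4.320: |R|=0.77049 <1
  x=-4.236: |R|=0.75622 <1
  x=-2.788: |R|=0.44506 <1
  x=-6.573: |R|=1.05986 >1
  x=-6.340: |R|=1.03640 >1
  x=-6.242: |R|=1.02618 >1
Interval (-6.0000, 0).

z* = -6.0000.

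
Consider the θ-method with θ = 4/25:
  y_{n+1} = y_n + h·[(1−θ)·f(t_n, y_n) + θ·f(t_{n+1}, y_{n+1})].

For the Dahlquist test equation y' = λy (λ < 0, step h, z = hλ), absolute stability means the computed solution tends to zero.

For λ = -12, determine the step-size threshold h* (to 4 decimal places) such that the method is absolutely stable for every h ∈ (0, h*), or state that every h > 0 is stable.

(-2.9412,0); λ=-12 ⇒ h* = (50/17)/12 = 0.2451.

Test eqn y'=λy, z=hλ:
  y_{n+1} = y_n + z·[21/25·y_n + 4/25·y_{n+1}] ⇒ (1 − 4/25z)y_{n+1} = (1 + 21/25z)y_n
  ⇒ R(z) = (1 + 21/25z)/(1 − 4/25z).

Boundary: |R(x)|=1, x<0.
x=-1.52: |R|=0.2227
R=−1: 1+21/25x = −1+4/25x ⇒ -17/25x=2 ⇒ x=2/(-17/25)=-2.9412
Confirm numerically:
  x=-2.915: |R|=0.98786 <1
  x=-2.903: |R|=0.98227 <1
  x=-2.050: |R|=0.54367 <1
  x=-3.184: |R|=1.10939 >1
  x=-3.121: |R|=1.08155 >1
So |R|<1 on (-2.9412, 0).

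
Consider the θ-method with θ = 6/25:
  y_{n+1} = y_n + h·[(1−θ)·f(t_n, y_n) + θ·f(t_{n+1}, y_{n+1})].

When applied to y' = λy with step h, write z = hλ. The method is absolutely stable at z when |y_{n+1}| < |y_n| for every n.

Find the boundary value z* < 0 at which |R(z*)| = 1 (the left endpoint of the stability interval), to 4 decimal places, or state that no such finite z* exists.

On y'=λy, z=hλ:
  y_{n+1} = y_n + z·[19/25·y_n + 6/25·y_{n+1}] ⇒ (1 − 6/25z)y_{n+1} = (1 + 19/25z)y_n
  Hence R(z) = (1 + 19/25z)/(1 − 6/25z).

Solve |R(x)|<1 on ℝ⁻.
x=-0.93: |R|=0.2397
R=−1: 1+19/25x = −1+6/25x ⇒ -13/25x=2 ⇒ x=2/(-13/25)=-3.8462
Confirm numerically:
  x=-3.804: |R|=0.98854 <1
  x=-2.167: |R|=0.42558 <1
  x=-2.030: |R|=0.36498 <1
  x=-4.371: |R|=1.13319 >1
  x=-4.051: |R|=1.05401 >1
  x=-3.931: |R|=1.02270 >1
Stable set (-3.8462, 0).

left endpoint -3.8462.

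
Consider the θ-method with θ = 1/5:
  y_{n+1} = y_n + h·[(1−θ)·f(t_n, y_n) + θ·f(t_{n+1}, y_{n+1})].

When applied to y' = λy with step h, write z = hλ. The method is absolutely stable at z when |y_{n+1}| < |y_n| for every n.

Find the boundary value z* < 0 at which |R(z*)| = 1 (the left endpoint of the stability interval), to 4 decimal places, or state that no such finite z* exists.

Test eqn y'=λy, z=hλ:
  y_{n+1} = y_n + z·[4/5·y_n + 1/5·y_{n+1}] ⇒ (1 − 1/5z)y_{n+1} = (1 + 4/5z)y_n
  R(z) = (1 + 4/5z)/(1 − 1/5z).

Boundary: |R(x)|=1, x<0.
x=-0.82: |R|=0.2955
R=−1: 1+4/5x = −1+1/5x ⇒ -3/5x=2 ⇒ x=2/(-3/5)=-3.3333
Confirm numerically:
  x=-2.397: |R|=0.62025 <1
  x=-1.943: |R|=0.39925 <1
  x=-1.550: |R|=0.18321 <1
  x=-3.886: |R|=1.18659 >1
  x=-3.738: |R|=1.13893 >1
  x=-3.625: |R|=1.10145 >1
Interval (-3.3333, 0).

z* = -3.3333.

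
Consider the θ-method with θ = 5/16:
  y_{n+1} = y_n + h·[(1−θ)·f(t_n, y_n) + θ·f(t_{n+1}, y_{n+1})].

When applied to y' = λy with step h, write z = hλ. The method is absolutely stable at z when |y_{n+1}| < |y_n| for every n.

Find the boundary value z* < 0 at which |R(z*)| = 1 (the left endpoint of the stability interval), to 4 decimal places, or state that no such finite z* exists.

z* = -5.3333.

On y'=λy, z=hλ:
  y_{n+1} = y_n + z·[11/16·y_n + 5/16·y_{n+1}] ⇒ (1 − 5/16z)y_{n+1} = (1 + 11/16z)y_n
  Hence R(z) = (1 + 11/16z)/(1 − 5/16z).

Find x<0 with |R(x)|<1.
x=-1.24: |R|=0.1063
R=−1: 1+11/16x = −1+5/16x ⇒ -3/8x=2 ⇒ x=2/(-3/8)=-5.3333
Confirm numerically:
  x=-3.732: |R|=0.72279 <1
  x=-3.236: |R|=0.60895 <1
  x=-2.226: |R|=0.31279 <1
  x=-5.825: |R|=1.06537 >1
  x=-5.552: |R|=1.02998 >1
  x=-5.468: |R|=1.01864 >1
Interval (-5.3333, 0).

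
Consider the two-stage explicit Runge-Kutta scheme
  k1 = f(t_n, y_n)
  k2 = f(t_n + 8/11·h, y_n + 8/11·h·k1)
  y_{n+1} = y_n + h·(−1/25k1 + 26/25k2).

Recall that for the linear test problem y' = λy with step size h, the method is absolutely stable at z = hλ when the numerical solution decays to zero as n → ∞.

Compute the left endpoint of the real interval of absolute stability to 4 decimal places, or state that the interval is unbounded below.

With y'=λy (z=hλ):
  k1=λy_n ⇒ h·k1=z·y_n;  k2=λ(1+8/11z)y_n ⇒ h·k2=z(1+8/11z)y_n
  y_{n+1}/y_n = 1 − 1/25z + 26/25z(1+8/11z) = 1 + z + 208/275z²
  ⇒ R(z) = 1 + z + 208/275z².

Need |R(x)|<1, x<0.
x=-0.36: |R|=0.7380
R=1: x+208/275x²=0 ⇒ x=−275/208=-1.3221; min R=1−1/(4·208/275)=0.6695>−1
Confirm numerically:
  x=-0.972: |R|=0.74260 <1
  x=-0.932: |R|=0.72500 <1
  x=-0.758: |R|=0.67658 <1
  x=-1.644: |R|=1.40025 >1
  x=-1.483: |R|=1.18046 >1
Interval (-1.3221, 0).

left endpoint -1.3221.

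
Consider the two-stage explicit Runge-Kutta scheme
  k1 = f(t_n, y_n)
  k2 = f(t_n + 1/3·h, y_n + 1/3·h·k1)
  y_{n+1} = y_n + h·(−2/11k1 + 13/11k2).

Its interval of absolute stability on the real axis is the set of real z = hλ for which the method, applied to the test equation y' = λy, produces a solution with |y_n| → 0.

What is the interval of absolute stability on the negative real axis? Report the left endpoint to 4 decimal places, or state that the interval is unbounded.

(-2.5385, 0).

On y'=λy, z=hλ:
  k1=λy_n ⇒ h·k1=z·y_n;  k2=λ(1+1/3z)y_n ⇒ h·k2=z(1+1/3z)y_n
  y_{n+1}/y_n = 1 − 2/11z + 13/11z(1+1/3z) = 1 + z + 13/33z²
  so R(z) = 1 + z + 13/33z².

Solve |R(x)|<1 on ℝ⁻.
x=-0.34: |R|=0.7055
R=1: x+13/33x²=0 ⇒ x=−33/13=-2.5385; min R=1−1/(4·13/33)=0.3654>−1
Confirm numerically:
  x=-2.382: |R|=0.85318 <1
  x=-1.995: |R|=0.57289 <1
  x=-1.254: |R|=0.36548 <1
  x=-1.174: |R|=0.36896 <1
  x=-3.059: |R|=1.62728 >1
  x=-2.752: |R|=1.23150 >1
  x=-2.660: |R|=1.12736 >1
Stable set (-2.5385, 0).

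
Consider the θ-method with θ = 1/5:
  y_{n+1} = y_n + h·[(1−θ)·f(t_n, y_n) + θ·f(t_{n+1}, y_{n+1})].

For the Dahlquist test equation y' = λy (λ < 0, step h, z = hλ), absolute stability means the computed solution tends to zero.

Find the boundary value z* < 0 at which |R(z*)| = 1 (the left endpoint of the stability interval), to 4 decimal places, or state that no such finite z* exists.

With y'=λy (z=hλ):
  y_{n+1} = y_n + z·[4/5·y_n + 1/5·y_{n+1}] ⇒ (1 − 1/5z)y_{n+1} = (1 + 4/5z)y_n
  R(z) = (1 + 4/5z)/(1 − 1/5z).

Solve |R(x)|<1 on ℝ⁻.
x=-1.32: |R|=0.0443
R=−1: 1+4/5x = −1+1/5x ⇒ -3/5x=2 ⇒ x=2/(-3/5)=-3.3333
Confirm numerically:
  x=-3.123: |R|=0.92232 <1
  x=-2.518: |R|=0.67465 <1
  x=-2.466: |R|=0.65149 <1
  x=-2.239: |R|=0.54648 <1
  x=-3.769: |R|=1.14905 >1
  x=-3.623: |R|=1.10078 >1
  x=-3.573: |R|=1.08387 >1
Stable set (-3.3333, 0).

z* = -3.3333.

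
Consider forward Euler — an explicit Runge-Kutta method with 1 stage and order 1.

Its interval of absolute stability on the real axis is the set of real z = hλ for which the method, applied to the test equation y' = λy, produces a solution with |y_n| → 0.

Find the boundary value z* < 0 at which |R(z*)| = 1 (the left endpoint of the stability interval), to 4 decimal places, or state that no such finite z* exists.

z* = -2.0000.

With y'=λy (z=hλ):
  order 1, 1-stage ⇒ R(z)=1+z
  (e.g. R(-0.92)=0.08000, |R|=0.08000)

Find x<0 with |R(x)|<1.
x=-0.92: |R|=0.0800
|R(-1.74)|=0.7400 |R(-1.71)|=0.7100 |R(-1.61)|=0.6100
Bisect:
  x_lo=-2.5209 |R|=1.5209  x_hi=-0.1258 |R|=0.8742
  mid=-1.32336 |R|=0.32336 →hi
  mid=-1.92214 |R|=0.92214 →hi
  mid=-2.22153 |R|=1.22153 →lo
  mid=-2.07183 |R|=1.07183 →lo
  mid=-1.99699 |R|=0.99699 →hi
  mid=-2.03441 |R|=1.03441 →lo
  mid=-2.01570 |R|=1.01570 →lo
  ...
  [-2.00006,-1.99991] ⇒ x*=-2.0000
Interval (-2.0000, 0).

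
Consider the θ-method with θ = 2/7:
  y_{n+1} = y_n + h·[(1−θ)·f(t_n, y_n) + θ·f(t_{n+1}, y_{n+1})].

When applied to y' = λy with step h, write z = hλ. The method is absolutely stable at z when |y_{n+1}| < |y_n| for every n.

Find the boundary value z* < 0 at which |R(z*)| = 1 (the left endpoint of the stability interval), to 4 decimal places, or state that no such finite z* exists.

Test eqn y'=λy, z=hλ:
  y_{n+1} = y_n + z·[5/7·y_n + 2/7·y_{n+1}] ⇒ (1 − 2/7z)y_{n+1} = (1 + 5/7z)y_n
  so R(z) = (1 + 5/7z)/(1 − 2/7z).

Solve |R(x)|<1 on ℝ⁻.
x=-0.6: |R|=0.4878
R=−1: 1+5/7x = −1+2/7x ⇒ -3/7x=2 ⇒ x=2/(-3/7)=-4.6667
Confirm numerically:
  x=-4.445: |R|=0.95815 <1
  x=-3.354: |R|=0.71272 <1
  x=-1.939: |R|=0.24775 <1
  x=-5.204: |R|=1.09260 >1
  x=-5.044: |R|=1.06625 >1
So |R|<1 on (-4.6667, 0).

left endpoint -4.6667.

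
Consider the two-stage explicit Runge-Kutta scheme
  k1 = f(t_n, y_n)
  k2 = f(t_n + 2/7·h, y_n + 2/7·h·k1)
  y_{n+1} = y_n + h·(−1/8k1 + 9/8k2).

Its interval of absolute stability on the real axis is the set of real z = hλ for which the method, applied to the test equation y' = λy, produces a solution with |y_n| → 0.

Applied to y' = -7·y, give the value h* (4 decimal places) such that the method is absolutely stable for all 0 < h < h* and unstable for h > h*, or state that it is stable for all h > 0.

Test eqn y'=λy, z=hλ:
  k1=λy_n ⇒ h·k1=z·y_n;  k2=λ(1+2/7z)y_n ⇒ h·k2=z(1+2/7z)y_n
  y_{n+1}/y_n = 1 − 1/8z + 9/8z(1+2/7z) = 1 + z + 9/28z²
  so R(z) = 1 + z + 9/28z².

Need |R(x)|<1, x<0.
x=-1.41: |R|=0.2290
R=1: x+9/28x²=0 ⇒ x=−28/9=-3.1111; min R=1−1/(4·9/28)=0.2222>−1
Confirm numerically:
  x=-2.225: |R|=0.36627 <1
  x=-2.037: |R|=0.29673 <1
  x=-1.758: |R|=0.23540 <1
  x=-1.633: |R|=0.22415 <1
  x=-3.487: |R|=1.42130 >1
  x=-3.411: |R|=1.32880 >1
  x=-3.206: |R|=1.09778 >1
Stable set (-3.1111, 0).

(-3.1111,0); λ=-7 ⇒ h* = (28/9)/7 = 0.4444.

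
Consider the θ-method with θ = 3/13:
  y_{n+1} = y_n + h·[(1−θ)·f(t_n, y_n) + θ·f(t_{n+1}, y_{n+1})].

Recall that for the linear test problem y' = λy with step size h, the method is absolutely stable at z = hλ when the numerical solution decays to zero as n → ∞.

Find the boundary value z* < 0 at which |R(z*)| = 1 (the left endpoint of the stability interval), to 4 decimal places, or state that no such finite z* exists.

Test eqn y'=λy, z=hλ:
  y_{n+1} = y_n + z·[10/13·y_n + 3/13·y_{n+1}] ⇒ (1 − 3/13z)y_{n+1} = (1 + 10/13z)y_n
  R(z) = (1 + 10/13z)/(1 − 3/13z).

Find x<0 with |R(x)|<1.
x=-0.48: |R|=0.5679
R=−1: 1+10/13x = −1+3/13x ⇒ -7/13x=2 ⇒ x=2/(-7/13)=-3.7143
Confirm numerically:
  x=-3.613: |R|=0.97026 <1
  x=-2.201: |R|=0.45962 <1
  x=-1.926: |R|=0.33337 <1
  x=-1.539: |R|=0.13566 <1
  x=-4.236: |R|=1.14206 >1
  x=-4.093: |R|=1.10487 >1
  x=-4.006: |R|=1.08162 >1
Interval (-3.7143, 0).

z* = -3.7143.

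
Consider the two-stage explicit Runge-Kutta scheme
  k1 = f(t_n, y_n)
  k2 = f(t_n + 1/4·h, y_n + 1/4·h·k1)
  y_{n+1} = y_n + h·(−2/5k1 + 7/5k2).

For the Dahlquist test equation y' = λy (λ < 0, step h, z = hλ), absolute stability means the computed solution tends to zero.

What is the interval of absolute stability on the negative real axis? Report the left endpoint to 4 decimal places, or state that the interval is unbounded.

z∈(-2.8571,0).

With y'=λy (z=hλ):
  k1=λy_n ⇒ h·k1=z·y_n;  k2=λ(1+1/4z)y_n ⇒ h·k2=z(1+1/4z)y_n
  y_{n+1}/y_n = 1 − 2/5z + 7/5z(1+1/4z) = 1 + z + 7/20z²
  ⇒ R(z) = 1 + z + 7/20z².

Boundary: |R(x)|=1, x<0.
x=-0.72: |R|=0.4614
R=1: x+7/20x²=0 ⇒ x=−20/7=-2.8571; min R=1−1/(4·7/20)=0.2857>−1
Confirm numerically:
  x=-2.651: |R|=0.80873 <1
  x=-1.740: |R|=0.31966 <1
  x=-1.442: |R|=0.28578 <1
  x=-1.170: |R|=0.30912 <1
  x=-3.232: |R|=1.42404 >1
  x=-2.993: |R|=1.14232 >1
So |R|<1 on (-2.8571, 0).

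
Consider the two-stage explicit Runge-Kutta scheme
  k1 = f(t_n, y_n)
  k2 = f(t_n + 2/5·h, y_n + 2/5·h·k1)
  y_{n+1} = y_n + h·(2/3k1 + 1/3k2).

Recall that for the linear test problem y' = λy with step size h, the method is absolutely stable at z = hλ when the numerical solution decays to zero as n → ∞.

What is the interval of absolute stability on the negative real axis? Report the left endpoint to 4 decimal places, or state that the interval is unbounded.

With y'=λy (z=hλ):
  k1=λy_n ⇒ h·k1=z·y_n;  k2=λ(1+2/5z)y_n ⇒ h·k2=z(1+2/5z)y_n
  y_{n+1}/y_n = 1 + 2/3z + 1/3z(1+2/5z) = 1 + z + 2/15z²
  so R(z) = 1 + z + 2/15z².

Find x<0 with |R(x)|<1.
x=-1.71: |R|=0.3201
R=1: x+2/15x²=0 ⇒ x=−15/2=-7.5000; min R=1−1/(4·2/15)=-0.8750>−1
Confirm numerically:
  x=-4.403: |R|=0.81815 <1
  x=-4.184: |R|=0.84989 <1
  x=-3.811: |R|=0.87450 <1
  x=-3.431: |R|=0.86143 <1
  x=-7.870: |R|=1.38825 >1
  x=-7.719: |R|=1.22539 >1
  x=-7.708: |R|=1.21377 >1
So |R|<1 on (-7.5000, 0).

(-7.5000, 0).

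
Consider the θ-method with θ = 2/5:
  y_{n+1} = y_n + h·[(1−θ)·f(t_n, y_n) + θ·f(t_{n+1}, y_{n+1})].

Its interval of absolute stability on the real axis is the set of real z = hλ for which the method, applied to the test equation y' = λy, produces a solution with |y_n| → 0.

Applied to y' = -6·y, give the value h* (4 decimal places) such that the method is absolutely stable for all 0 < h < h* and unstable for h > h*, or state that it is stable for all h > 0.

(-10.0000,0); λ=-6 ⇒ h* = (10)/6 = 1.6667.

With y'=λy (z=hλ):
  y_{n+1} = y_n + z·[3/5·y_n + 2/5·y_{n+1}] ⇒ (1 − 2/5z)y_{n+1} = (1 + 3/5z)y_n
  ⇒ R(z) = (1 + 3/5z)/(1 − 2/5z).

Need |R(x)|<1, x<0.
x=-1.62: |R|=0.0170
R=−1: 1+3/5x = −1+2/5x ⇒ -1/5x=2 ⇒ x=2/(-1/5)=-10.0000
Confirm numerically:
  x=-9.363: |R|=0.97315 <1
  x=-7.729: |R|=0.88899 <1
  x=-4.540: |R|=0.61222 <1
  x=-10.563: |R|=1.02155 >1
  x=-10.073: |R|=1.00290 >1
  x=-10.022: |R|=1.00088 >1
Interval (-10.0000, 0).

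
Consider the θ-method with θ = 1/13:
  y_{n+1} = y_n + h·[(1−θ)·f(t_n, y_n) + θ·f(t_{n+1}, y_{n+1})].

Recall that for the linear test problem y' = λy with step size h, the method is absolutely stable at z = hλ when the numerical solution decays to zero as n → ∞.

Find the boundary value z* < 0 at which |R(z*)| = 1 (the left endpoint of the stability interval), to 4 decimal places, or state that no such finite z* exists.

z* = -2.3636.

With y'=λy (z=hλ):
  y_{n+1} = y_n + z·[12/13·y_n + 1/13·y_{n+1}] ⇒ (1 − 1/13z)y_{n+1} = (1 + 12/13z)y_n
  ⇒ R(z) = (1 + 12/13z)/(1 − 1/13z).

Need |R(x)|<1, x<0.
x=-1.79: |R|=0.5734
R=−1: 1+12/13x = −1+1/13x ⇒ -11/13x=2 ⇒ x=2/(-11/13)=-2.3636
Confirm numerically:
  x=-2.279: |R|=0.93907 <1
  x=-1.869: |R|=0.63407 <1
  x=-1.068: |R|=0.01308 <1
  x=-2.664: |R|=1.21093 >1
  x=-2.555: |R|=1.13533 >1
  x=-2.449: |R|=1.06078 >1
So |R|<1 on (-2.3636, 0).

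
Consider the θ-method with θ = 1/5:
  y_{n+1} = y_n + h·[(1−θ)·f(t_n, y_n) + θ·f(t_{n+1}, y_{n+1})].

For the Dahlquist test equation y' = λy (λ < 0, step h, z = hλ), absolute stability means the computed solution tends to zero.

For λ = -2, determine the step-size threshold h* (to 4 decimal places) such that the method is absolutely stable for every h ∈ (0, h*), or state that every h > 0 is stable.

With y'=λy (z=hλ):
  y_{n+1} = y_n + z·[4/5·y_n + 1/5·y_{n+1}] ⇒ (1 − 1/5z)y_{n+1} = (1 + 4/5z)y_n
  Hence R(z) = (1 + 4/5z)/(1 − 1/5z).

Find x<0 with |R(x)|<1.
x=-1.09: |R|=0.1051
R=−1: 1+4/5x = −1+1/5x ⇒ -3/5x=2 ⇒ x=2/(-3/5)=-3.3333
Confirm numerically:
  x=-3.188: |R|=0.94675 <1
  x=-2.795: |R|=0.79282 <1
  x=-1.666: |R|=0.24962 <1
  x=-3.570: |R|=1.08285 >1
  x=-3.455: |R|=1.04317 >1
  x=-3.373: |R|=1.01421 >1
So |R|<1 on (-3.3333, 0).

(-3.3333,0); λ=-2 ⇒ h* = (10/3)/2 = 1.6667.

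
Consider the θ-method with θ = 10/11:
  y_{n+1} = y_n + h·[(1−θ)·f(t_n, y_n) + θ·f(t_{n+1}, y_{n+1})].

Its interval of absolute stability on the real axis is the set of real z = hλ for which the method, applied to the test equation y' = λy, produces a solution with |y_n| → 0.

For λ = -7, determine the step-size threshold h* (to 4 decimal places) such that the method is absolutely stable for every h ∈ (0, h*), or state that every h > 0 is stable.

Test eqn y'=λy, z=hλ:
  y_{n+1} = y_n + z·[1/11·y_n + 10/11·y_{n+1}] ⇒ (1 − 10/11z)y_{n+1} = (1 + 1/11z)y_n
  ⇒ R(z) = (1 + 1/11z)/(1 − 10/11z).

Need |R(x)|<1, x<0.
x=-1.01: |R|=0.4735
x=-2: |R|=0.2903
x=-10: |R|=0.0090
x=-100: |R|=0.0880
θ=10/11≥1/2 ⇒ |1+1/11x|<|1−10/11x| ∀x<0 ⇒ unbounded interval.

(−∞, 0) — no finite endpoint. Any h>0 works for λ=-7.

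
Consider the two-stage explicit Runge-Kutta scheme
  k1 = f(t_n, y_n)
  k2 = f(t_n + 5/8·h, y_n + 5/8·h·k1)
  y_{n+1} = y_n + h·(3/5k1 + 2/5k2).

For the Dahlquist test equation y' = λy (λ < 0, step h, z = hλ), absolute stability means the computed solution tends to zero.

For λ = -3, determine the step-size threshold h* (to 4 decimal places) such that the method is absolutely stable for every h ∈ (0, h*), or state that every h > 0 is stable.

(-4.0000,0); λ=-3 ⇒ h* = (4)/3 = 1.3333.

Set f=λy, z=hλ:
  k1=λy_n ⇒ h·k1=z·y_n;  k2=λ(1+5/8z)y_n ⇒ h·k2=z(1+5/8z)y_n
  y_{n+1}/y_n = 1 + 3/5z + 2/5z(1+5/8z) = 1 + z + 1/4z²
  so R(z) = 1 + z + 1/4z².

Need |R(x)|<1, x<0.
x=-1.75: |R|=0.0156
R=1: x+1/4x²=0 ⇒ x=−4=-4.0000; min R=1−1/(4·1/4)=0.0000>−1
Confirm numerically:
  x=-3.953: |R|=0.95355 <1
  x=-3.424: |R|=0.50694 <1
  x=-2.489: |R|=0.05978 <1
  x=-4.471: |R|=1.52646 >1
  x=-4.354: |R|=1.38533 >1
So |R|<1 on (-4.0000, 0).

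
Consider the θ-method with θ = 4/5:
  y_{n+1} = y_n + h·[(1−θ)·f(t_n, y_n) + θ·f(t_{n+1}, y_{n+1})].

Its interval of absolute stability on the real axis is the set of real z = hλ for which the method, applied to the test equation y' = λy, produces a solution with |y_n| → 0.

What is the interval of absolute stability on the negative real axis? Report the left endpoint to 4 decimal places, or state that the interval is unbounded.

With y'=λy (z=hλ):
  y_{n+1} = y_n + z·[1/5·y_n + 4/5·y_{n+1}] ⇒ (1 − 4/5z)y_{n+1} = (1 + 1/5z)y_n
  R(z) = (1 + 1/5z)/(1 − 4/5z).

Need |R(x)|<1, x<0.
x=-1.26: |R|=0.3725
x=-2: |R|=0.2308
x=-10: |R|=0.1111
x=-100: |R|=0.2346
θ=4/5≥1/2 ⇒ |1+1/5x|<|1−4/5x| ∀x<0 ⇒ stable on all of ℝ⁻.

(−∞, 0) — no finite endpoint.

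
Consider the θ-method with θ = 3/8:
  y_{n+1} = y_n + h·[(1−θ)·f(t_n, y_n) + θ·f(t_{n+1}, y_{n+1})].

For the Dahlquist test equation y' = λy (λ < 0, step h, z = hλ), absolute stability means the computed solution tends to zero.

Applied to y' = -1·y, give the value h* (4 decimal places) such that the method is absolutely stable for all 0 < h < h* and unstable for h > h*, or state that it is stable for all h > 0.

Set f=λy, z=hλ:
  y_{n+1} = y_n + z·[5/8·y_n + 3/8·y_{n+1}] ⇒ (1 − 3/8z)y_{n+1} = (1 + 5/8z)y_n
  ⇒ R(z) = (1 + 5/8z)/(1 − 3/8z).

Solve |R(x)|<1 on ℝ⁻.
x=-0.69: |R|=0.4518
R=−1: 1+5/8x = −1+3/8x ⇒ -1/4x=2 ⇒ x=2/(-1/4)=-8.0000
Confirm numerically:
  x=-4.734: |R|=0.70579 <1
  x=-4.615: |R|=0.69009 <1
  x=-3.646: |R|=0.54018 <1
  x=-8.531: |R|=1.03161 >1
  x=-8.502: |R|=1.02996 >1
So |R|<1 on (-8.0000, 0).

(-8.0000,0); λ=-1 ⇒ h* = (8)/1 = 8.0000.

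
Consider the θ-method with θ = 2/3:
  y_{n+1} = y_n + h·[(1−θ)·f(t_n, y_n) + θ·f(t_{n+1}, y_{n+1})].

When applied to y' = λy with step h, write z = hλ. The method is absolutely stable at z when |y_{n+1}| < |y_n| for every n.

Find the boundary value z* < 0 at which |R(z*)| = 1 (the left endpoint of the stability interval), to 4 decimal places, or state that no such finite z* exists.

On y'=λy, z=hλ:
  y_{n+1} = y_n + z·[1/3·y_n + 2/3·y_{n+1}] ⇒ (1 − 2/3z)y_{n+1} = (1 + 1/3z)y_n
  R(z) = (1 + 1/3z)/(1 − 2/3z).

Solve |R(x)|<1 on ℝ⁻.
x=-1.34: |R|=0.2923
x=-2: |R|=0.1429
x=-10: |R|=0.3043
x=-100: |R|=0.4778
θ=2/3≥1/2 ⇒ |1+1/3x|<|1−2/3x| ∀x<0 ⇒ interval (−∞,0).

(−∞, 0) — no finite endpoint.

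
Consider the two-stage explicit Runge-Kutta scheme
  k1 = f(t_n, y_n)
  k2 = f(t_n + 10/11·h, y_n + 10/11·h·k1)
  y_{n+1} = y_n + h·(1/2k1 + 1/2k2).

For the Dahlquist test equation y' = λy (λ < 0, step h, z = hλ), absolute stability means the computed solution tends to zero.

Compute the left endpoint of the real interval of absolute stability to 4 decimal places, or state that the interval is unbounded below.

z* = -2.2000.

On y'=λy, z=hλ:
  k1=λy_n ⇒ h·k1=z·y_n;  k2=λ(1+10/11z)y_n ⇒ h·k2=z(1+10/11z)y_n
  y_{n+1}/y_n = 1 + 1/2z + 1/2z(1+10/11z) = 1 + z + 5/11z²
  Hence R(z) = 1 + z + 5/11z².

Need |R(x)|<1, x<0.
x=-0.66: |R|=0.5380
R=1: x+5/11x²=0 ⇒ x=−11/5=-2.2000; min R=1−1/(4·5/11)=0.4500>−1
Confirm numerically:
  x=-1.862: |R|=0.71393 <1
  x=-1.376: |R|=0.48463 <1
  x=-1.247: |R|=0.45982 <1
  x=-0.945: |R|=0.46092 <1
  x=-2.767: |R|=1.71313 >1
  x=-2.449: |R|=1.27718 >1
  x=-2.327: |R|=1.13433 >1
Stable set (-2.2000, 0).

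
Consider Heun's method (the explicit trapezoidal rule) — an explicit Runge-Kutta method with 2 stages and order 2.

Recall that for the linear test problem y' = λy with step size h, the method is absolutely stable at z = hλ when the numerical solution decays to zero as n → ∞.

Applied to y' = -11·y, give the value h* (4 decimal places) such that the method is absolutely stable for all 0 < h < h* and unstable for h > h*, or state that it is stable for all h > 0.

With y'=λy (z=hλ):
  order 2, 2-stage ⇒ R(z)=1+z+z^2/2
  (e.g. R(-1.74)=0.77380, |R|=0.77380)

Need |R(x)|<1, x<0.
x=-1.74: |R|=0.7738
|R(-2.01)|=1.0100 |R(-1.89)|=0.8960 |R(-1.42)|=0.5882
Bisect:
  x_lo=-2.3701 |R|=1.4385  x_hi=-0.1454 |R|=0.8652
  mid=-1.25773 |R|=0.53321 →hi
  mid=-1.81390 |R|=0.83122 →hi
  mid=-2.09199 |R|=1.09622 →lo
  mid=-1.95294 |R|=0.95405 →hi
  mid=-2.02246 |R|=1.02272 →lo
  mid=-1.98770 |R|=0.98778 →hi
  mid=-2.00508 |R|=1.00510 →lo
  mid=-1.99639 |R|=0.99640 →hi
  mid=-2.00074 |R|=1.00074 →lo
  mid=-1.99857 |R|=0.99857 →hi
  ...
  [-2.00006,-1.99992] ⇒ x*=-2.0000
So |R|<1 on (-2.0000, 0).

(-2.0000,0); λ=-11 ⇒ h* = 0.1818.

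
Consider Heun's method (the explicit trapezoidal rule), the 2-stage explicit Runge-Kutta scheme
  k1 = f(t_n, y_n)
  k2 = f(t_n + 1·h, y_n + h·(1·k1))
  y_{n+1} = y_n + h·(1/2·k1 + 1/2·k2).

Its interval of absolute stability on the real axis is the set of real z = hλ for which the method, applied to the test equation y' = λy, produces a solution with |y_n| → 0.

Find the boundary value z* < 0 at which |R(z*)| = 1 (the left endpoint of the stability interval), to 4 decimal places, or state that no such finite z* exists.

left endpoint -2.0000.

On y'=λy, z=hλ:
  order 2, 2-stage ⇒ R(z)=1+z+z^2/2
  (e.g. R(-0.87)=0.50845, |R|=0.50845)

Boundary: |R(x)|=1, x<0.
x=-0.87: |R|=0.5085
|R(-2.03)|=1.0304 |R(-0.66)|=0.5578 |R(-0.51)|=0.6200
Bisect:
  x_lo=-2.3293 |R|=1.3836  x_hi=-0.3468 |R|=0.7134
  mid=-1.33804 |R|=0.55714 →hi
  mid=-1.83369 |R|=0.84752 →hi
  mid=-2.08151 |R|=1.08483 →lo
  mid=-1.95760 |R|=0.95850 →hi
  mid=-2.01956 |R|=1.01975 →lo
  mid=-1.98858 |R|=0.98864 →hi
  mid=-2.00407 |R|=1.00407 →lo
  ...
  [-2.00007,-1.99995] ⇒ x*=-2.0000
Stable set (-2.0000, 0).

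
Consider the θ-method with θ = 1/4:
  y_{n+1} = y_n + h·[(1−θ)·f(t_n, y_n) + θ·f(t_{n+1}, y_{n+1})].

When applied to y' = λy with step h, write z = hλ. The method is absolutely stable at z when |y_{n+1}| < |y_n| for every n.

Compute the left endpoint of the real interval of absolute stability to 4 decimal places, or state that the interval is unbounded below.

left endpoint -4.0000.

Set f=λy, z=hλ:
  y_{n+1} = y_n + z·[3/4·y_n + 1/4·y_{n+1}] ⇒ (1 − 1/4z)y_{n+1} = (1 + 3/4z)y_n
  ⇒ R(z) = (1 + 3/4z)/(1 − 1/4z).

Find x<0 with |R(x)|<1.
x=-1.76: |R|=0.2222
R=−1: 1+3/4x = −1+1/4x ⇒ -1/2x=2 ⇒ x=2/(-1/2)=-4.0000
Confirm numerically:
  x=-3.424: |R|=0.84483 <1
  x=-2.480: |R|=0.53086 <1
  x=-1.672: |R|=0.17913 <1
  x=-4.537: |R|=1.12581 >1
  x=-4.483: |R|=1.11387 >1
  x=-4.179: |R|=1.04377 >1
So |R|<1 on (-4.0000, 0).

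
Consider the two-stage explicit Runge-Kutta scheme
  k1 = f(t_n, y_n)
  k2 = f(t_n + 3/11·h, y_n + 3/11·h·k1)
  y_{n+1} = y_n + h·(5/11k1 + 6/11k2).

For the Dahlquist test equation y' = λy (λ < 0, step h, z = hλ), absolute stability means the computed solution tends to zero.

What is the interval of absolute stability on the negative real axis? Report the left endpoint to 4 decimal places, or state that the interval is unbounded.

Set f=λy, z=hλ:
  k1=λy_n ⇒ h·k1=z·y_n;  k2=λ(1+3/11z)y_n ⇒ h·k2=z(1+3/11z)y_n
  y_{n+1}/y_n = 1 + 5/11z + 6/11z(1+3/11z) = 1 + z + 18/121z²
  Hence R(z) = 1 + z + 18/121z².

Solve |R(x)|<1 on ℝ⁻.
x=-1.6: |R|=0.2192
R=1: x+18/121x²=0 ⇒ x=−121/18=-6.7222; min R=1−1/(4·18/121)=-0.6806>−1
Confirm numerically:
  x=-4.468: |R|=0.49829 <1
  x=-3.351: |R|=0.68054 <1
  x=-3.128: |R|=0.67247 <1
  x=-7.311: |R|=1.64035 >1
  x=-7.235: |R|=1.55189 >1
  x=-6.875: |R|=1.15625 >1
Interval (-6.7222, 0).

z∈(-6.7222,0).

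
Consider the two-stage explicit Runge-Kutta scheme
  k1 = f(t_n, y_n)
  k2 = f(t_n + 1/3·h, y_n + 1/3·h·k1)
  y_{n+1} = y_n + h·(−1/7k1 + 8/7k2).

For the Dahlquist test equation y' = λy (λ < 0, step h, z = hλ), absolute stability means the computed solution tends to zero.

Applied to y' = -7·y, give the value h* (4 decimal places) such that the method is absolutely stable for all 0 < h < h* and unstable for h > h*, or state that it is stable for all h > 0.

Test eqn y'=λy, z=hλ:
  k1=λy_n ⇒ h·k1=z·y_n;  k2=λ(1+1/3z)y_n ⇒ h·k2=z(1+1/3z)y_n
  y_{n+1}/y_n = 1 − 1/7z + 8/7z(1+1/3z) = 1 + z + 8/21z²
  Hence R(z) = 1 + z + 8/21z².

Find x<0 with |R(x)|<1.
x=-0.64: |R|=0.5160
R=1: x+8/21x²=0 ⇒ x=−21/8=-2.6250; min R=1−1/(4·8/21)=0.3438>−1
Confirm numerically:
  x=-2.197: |R|=0.64178 <1
  x=-1.844: |R|=0.45137 <1
  x=-1.804: |R|=0.43578 <1
  x=-1.639: |R|=0.38436 <1
  x=-2.702: |R|=1.07926 >1
  x=-2.660: |R|=1.03547 >1
Interval (-2.6250, 0).

(-2.6250,0); λ=-7 ⇒ h* = (21/8)/7 = 0.3750.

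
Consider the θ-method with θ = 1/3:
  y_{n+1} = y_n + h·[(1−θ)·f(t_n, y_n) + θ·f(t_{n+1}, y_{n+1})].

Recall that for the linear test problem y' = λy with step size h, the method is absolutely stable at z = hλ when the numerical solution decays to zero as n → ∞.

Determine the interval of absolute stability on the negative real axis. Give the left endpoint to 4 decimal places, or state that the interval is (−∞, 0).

z∈(-6.0000,0).

Set f=λy, z=hλ:
  y_{n+1} = y_n + z·[2/3·y_n + 1/3·y_{n+1}] ⇒ (1 − 1/3z)y_{n+1} = (1 + 2/3z)y_n
  Hence R(z) = (1 + 2/3z)/(1 − 1/3z).

Boundary: |R(x)|=1, x<0.
x=-0.86: |R|=0.3316
R=−1: 1+2/3x = −1+1/3x ⇒ -1/3x=2 ⇒ x=2/(-1/3)=-6.0000
Confirm numerically:
  x=-4.739: |R|=0.83706 <1
  x=-3.639: |R|=0.64437 <1
  x=-3.069: |R|=0.51705 <1
  x=-3.021: |R|=0.50523 <1
  x=-6.553: |R|=1.05789 >1
  x=-6.286: |R|=1.03080 >1
  x=-6.068: |R|=1.00750 >1
So |R|<1 on (-6.0000, 0).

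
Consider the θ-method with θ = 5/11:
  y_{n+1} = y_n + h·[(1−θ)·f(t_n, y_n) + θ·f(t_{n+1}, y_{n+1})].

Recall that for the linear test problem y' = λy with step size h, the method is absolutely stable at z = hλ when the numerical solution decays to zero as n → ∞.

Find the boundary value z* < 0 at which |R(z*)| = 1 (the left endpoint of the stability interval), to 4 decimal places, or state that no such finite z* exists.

left endpoint -22.0000.

With y'=λy (z=hλ):
  y_{n+1} = y_n + z·[6/11·y_n + 5/11·y_{n+1}] ⇒ (1 − 5/11z)y_{n+1} = (1 + 6/11z)y_n
  ⇒ R(z) = (1 + 6/11z)/(1 − 5/11z).

Solve |R(x)|<1 on ℝ⁻.
x=-1.65: |R|=0.0571
R=−1: 1+6/11x = −1+5/11x ⇒ -1/11x=2 ⇒ x=2/(-1/11)=-22.0000
Confirm numerically:
  x=-20.339: |R|=0.98526 <1
  x=-19.154: |R|=0.97334 <1
  x=-10.274: |R|=0.81199 <1
  x=-22.534: |R|=1.00432 >1
  x=-22.454: |R|=1.00368 >1
  x=-22.354: |R|=1.00288 >1
Interval (-22.0000, 0).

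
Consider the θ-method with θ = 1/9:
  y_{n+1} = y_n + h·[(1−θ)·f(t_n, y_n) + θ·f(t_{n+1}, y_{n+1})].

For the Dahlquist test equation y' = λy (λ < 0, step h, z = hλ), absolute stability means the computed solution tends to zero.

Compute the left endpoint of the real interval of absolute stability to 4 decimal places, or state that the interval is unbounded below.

z* = -2.5714.

Set f=λy, z=hλ:
  y_{n+1} = y_n + z·[8/9·y_n + 1/9·y_{n+1}] ⇒ (1 − 1/9z)y_{n+1} = (1 + 8/9z)y_n
  Hence R(z) = (1 + 8/9z)/(1 − 1/9z).

Find x<0 with |R(x)|<1.
x=-0.79: |R|=0.2737
R=−1: 1+8/9x = −1+1/9x ⇒ -7/9x=2 ⇒ x=2/(-7/9)=-2.5714
Confirm numerically:
  x=-1.899: |R|=0.56813 <1
  x=-1.302: |R|=0.13745 <1
  x=-1.115: |R|=0.00791 <1
  x=-2.611: |R|=1.02386 >1
  x=-2.600: |R|=1.01724 >1
Stable set (-2.5714, 0).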